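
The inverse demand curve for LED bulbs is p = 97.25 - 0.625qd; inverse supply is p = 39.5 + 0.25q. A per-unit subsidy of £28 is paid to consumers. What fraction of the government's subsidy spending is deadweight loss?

DWL / government spending = 8/49

Pre-subsidy: 97.25 - 0.625q = 39.5 + 0.25q gives q* = 66 and p* = 56.
With the rebate, buyers effectively pay pb = ps − 28, where ps is the price sellers receive.
On the curves, pb = 97.25 - 0.625q and ps = 39.5 + 0.25q; the wedge ps − pb = 28 gives 39.5 + 0.25q − (97.25 - 0.625q) = 28, so q' = 98.
Then pb = 97.25 − 0.625·98 = 36 and ps = 39.5 + 0.25·98 = 64.
ΔCS = ½(66 + 98)(56 − 36) = 1640; ΔPS = ½(66 + 98)(64 − 56) = 656.
Government spending = 28 × 98 = 2744.
DWL = ½ × 28 × (98 − 66) = 448; fraction = 448 / 2744 = 8/49.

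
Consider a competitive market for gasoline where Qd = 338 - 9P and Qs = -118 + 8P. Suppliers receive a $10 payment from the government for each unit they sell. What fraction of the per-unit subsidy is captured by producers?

Producer share = 9/17

Pre-subsidy: 338 - 9P = -118 + 8P gives P* = 456/17, Q* = 1642/17.
With the subsidy, sellers receive Ps = Pb + 10 for each unit, where Pb is the price buyers pay.
Supply in terms of Pb becomes Qs = -118 + 8(Pb + 10) = -38 + 8Pb. Setting this equal to demand: 338 - 9Pb = -38 + 8Pb, so Pb = 376/17.
Sellers receive Ps = 376/17 + 10 = 546/17; Q' = 338 − 9·(376/17) = 2362/17.
Buyers' price falls by P* − Pb = 456/17 − 376/17 = 80/17; sellers' price rises by Ps − P* = 546/17 − 456/17 = 90/17.
So producers capture (90/17)/10 = 9/17 of each unit of subsidy.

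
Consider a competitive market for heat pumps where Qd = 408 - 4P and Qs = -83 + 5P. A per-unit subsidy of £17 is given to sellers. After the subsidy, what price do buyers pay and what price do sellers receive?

Pre-subsidy: 408 - 4P = -83 + 5P gives P* = 491/9, Q* = 1708/9.
With the subsidy, sellers receive Ps = Pb + 17 for each unit, where Pb is the price buyers pay.
Supply in terms of Pb becomes Qs = -83 + 5(Pb + 17) = 2 + 5Pb. Setting this equal to demand: 408 - 4Pb = 2 + 5Pb, so Pb = 406/9.
Sellers receive Ps = 406/9 + 17 = 559/9; Q' = 408 − 4·(406/9) = 2048/9.

Buyers pay 406/9; sellers receive 559/9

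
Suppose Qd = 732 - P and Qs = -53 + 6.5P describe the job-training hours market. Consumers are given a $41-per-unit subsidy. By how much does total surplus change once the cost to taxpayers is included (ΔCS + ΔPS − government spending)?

Net change in total surplus = -21853/30

Pre-subsidy: 732 - P = -53 + 6.5P gives P* = 314/3, Q* = 1882/3.
With the rebate, buyers effectively pay Pb = Ps − 41, where Ps is the price sellers receive.
Demand in terms of Ps becomes Qd = 732 − 1(Ps − 41) = 773 - Ps. Setting this equal to supply: 773 - Ps = -53 + 6.5Ps, so Ps = 1652/15.
Buyers pay Pb = 1652/15 − 41 = 1037/15; Q' = -53 + 6.5·(1652/15) = 9943/15.
ΔCS = ½(1882/3 + 9943/15)(314/3 − 1037/15) = 3438383/150; ΔPS = ½(1882/3 + 9943/15)(1652/15 − 314/3) = 264491/75.
Government spending = 41 × 9943/15 = 407663/15.
Net change = 3438383/150 + 264491/75 − 407663/15 = -21853/30. The loss equals the DWL triangle ½·41·533/15.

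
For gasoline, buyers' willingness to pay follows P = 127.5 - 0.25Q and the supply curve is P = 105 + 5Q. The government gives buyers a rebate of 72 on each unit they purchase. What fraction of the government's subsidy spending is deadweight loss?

DWL / government spending = 8/21

Pre-subsidy: 127.5 - 0.25Q = 105 + 5Q gives Q* = 30/7 and P* = 885/7.
With the rebate, buyers effectively pay Pb = Ps − 72, where Ps is the price sellers receive.
On the curves, Pb = 127.5 - 0.25Q and Ps = 105 + 5Q; the wedge Ps − Pb = 72 gives 105 + 5Q − (127.5 - 0.25Q) = 72, so Q' = 18.
Then Pb = 127.5 − 0.25·18 = 123 and Ps = 105 + 5·18 = 195.
ΔCS = ½(30/7 + 18)(885/7 − 123) = 1872/49; ΔPS = ½(30/7 + 18)(195 − 885/7) = 37440/49.
Government spending = 72 × 18 = 1296.
DWL = ½ × 72 × (18 − 30/7) = 3456/7; fraction = (3456/7) / 1296 = 8/21.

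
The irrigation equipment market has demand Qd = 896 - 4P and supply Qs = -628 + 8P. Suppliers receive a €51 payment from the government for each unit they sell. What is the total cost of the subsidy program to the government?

Government cost = €26724

Pre-subsidy: 896 - 4P = -628 + 8P gives P* = 127, Q* = 388.
With the subsidy, sellers receive Ps = Pb + 51 for each unit, where Pb is the price buyers pay.
Supply in terms of Pb becomes Qs = -628 + 8(Pb + 51) = -220 + 8Pb. Setting this equal to demand: 896 - 4Pb = -220 + 8Pb, so Pb = 93.
Sellers receive Ps = 93 + 51 = 144; Q' = 896 − 4·93 = 524.
Government outlay = subsidy × quantity = 51 × 524 = 26724.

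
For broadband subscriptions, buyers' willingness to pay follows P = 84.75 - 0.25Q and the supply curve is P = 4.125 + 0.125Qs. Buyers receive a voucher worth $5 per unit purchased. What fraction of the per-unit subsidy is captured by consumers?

Pre-subsidy: 84.75 - 0.25Q = 4.125 + 0.125Q gives Q* = 215 and P* = 31.
With the rebate, buyers effectively pay Pb = Ps − 5, where Ps is the price sellers receive.
On the curves, Pb = 84.75 - 0.25Q and Ps = 4.125 + 0.125Q; the wedge Ps − Pb = 5 gives 4.125 + 0.125Q − (84.75 - 0.25Q) = 5, so Q' = 685/3.
Then Pb = 84.75 − 0.25·(685/3) = 83/3 and Ps = 4.125 + 0.125·(685/3) = 98/3.
Buyers' price falls by P* − Pb = 31 − 83/3 = 10/3; sellers' price rises by Ps − P* = 98/3 − 31 = 5/3.
So consumers capture (10/3)/5 = 2/3 of each unit of subsidy.

Consumer share = 2/3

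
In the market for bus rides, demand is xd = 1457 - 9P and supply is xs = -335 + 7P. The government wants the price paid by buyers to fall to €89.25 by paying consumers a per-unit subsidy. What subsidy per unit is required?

Required subsidy s = €52 per unit

At a buyer price of 89.25, quantity demanded is 1457 − 9·89.25 = 653.75.
Sellers supply 653.75 only when they receive Ps with -335 + 7·Ps = 653.75, i.e. Ps = 141.25.
s = Ps − Pb = 141.25 − 89.25 = 52.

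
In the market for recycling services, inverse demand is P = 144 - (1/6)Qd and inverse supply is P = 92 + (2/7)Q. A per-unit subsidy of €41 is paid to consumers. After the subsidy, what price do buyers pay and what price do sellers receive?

Buyers pay 2085/19; sellers receive 2864/19

Pre-subsidy: 144 - (1/6)Q = 92 + (2/7)Q gives Q* = 2184/19 and P* = 2372/19.
With the rebate, buyers effectively pay Pb = Ps − 41, where Ps is the price sellers receive.
On the curves, Pb = 144 - (1/6)Q and Ps = 92 + (2/7)Q; the wedge Ps − Pb = 41 gives 92 + (2/7)Q − (144 - (1/6)Q) = 41, so Q' = 3906/19.
Then Pb = 144 − (1/6)·(3906/19) = 2085/19 and Ps = 92 + (2/7)·(3906/19) = 2864/19.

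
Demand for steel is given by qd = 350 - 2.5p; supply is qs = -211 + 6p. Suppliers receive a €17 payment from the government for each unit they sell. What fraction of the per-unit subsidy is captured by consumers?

Pre-subsidy: 350 - 2.5p = -211 + 6p gives p* = 66, q* = 185.
With the subsidy, sellers receive ps = pb + 17 for each unit, where pb is the price buyers pay.
Supply in terms of pb becomes qs = -211 + 6(pb + 17) = -109 + 6pb. Setting this equal to demand: 350 - 2.5pb = -109 + 6pb, so pb = 54.
Sellers receive ps = 54 + 17 = 71; q' = 350 − 2.5·54 = 215.
Buyers' price falls by p* − pb = 66 − 54 = 12; sellers' price rises by ps − p* = 71 − 66 = 5.
So consumers capture 12/17 = 12/17 of each unit of subsidy.

Consumer share = 12/17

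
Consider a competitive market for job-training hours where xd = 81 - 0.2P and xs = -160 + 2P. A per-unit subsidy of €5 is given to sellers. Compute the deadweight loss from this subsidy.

Deadweight loss = 25/11

Pre-subsidy: 81 - 0.2P = -160 + 2P gives P* = 1205/11, x* = 650/11.
With the subsidy, sellers receive Ps = Pb + 5 for each unit, where Pb is the price buyers pay.
Supply in terms of Pb becomes xs = -160 + 2(Pb + 5) = -150 + 2Pb. Setting this equal to demand: 81 - 0.2Pb = -150 + 2Pb, so Pb = 105.
Sellers receive Ps = 105 + 5 = 110; x' = 81 − 0.2·105 = 60.
The subsidy expands output by 60 − 650/11 = 10/11 past the efficient level; on those units the gap between marginal cost and willingness to pay runs from 0 up to 5.
DWL = ½ × 5 × 10/11 = 25/11.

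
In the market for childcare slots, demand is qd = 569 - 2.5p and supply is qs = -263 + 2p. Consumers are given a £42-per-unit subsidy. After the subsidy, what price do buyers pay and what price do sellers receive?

Buyers pay 1496/9; sellers receive 1874/9

Pre-subsidy: 569 - 2.5p = -263 + 2p gives p* = 1664/9, q* = 961/9.
With the rebate, buyers effectively pay pb = ps − 42, where ps is the price sellers receive.
Demand in terms of ps becomes qd = 569 − 2.5(ps − 42) = 674 - 2.5ps. Setting this equal to supply: 674 - 2.5ps = -263 + 2ps, so ps = 1874/9.
Buyers pay pb = 1874/9 − 42 = 1496/9; q' = -263 + 2·(1874/9) = 1381/9.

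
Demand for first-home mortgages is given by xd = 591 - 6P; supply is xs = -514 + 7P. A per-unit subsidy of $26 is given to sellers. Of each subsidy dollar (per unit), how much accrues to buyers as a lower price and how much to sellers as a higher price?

Pre-subsidy: 591 - 6P = -514 + 7P gives P* = 85, x* = 81.
With the subsidy, sellers receive Ps = Pb + 26 for each unit, where Pb is the price buyers pay.
Supply in terms of Pb becomes xs = -514 + 7(Pb + 26) = -332 + 7Pb. Setting this equal to demand: 591 - 6Pb = -332 + 7Pb, so Pb = 71.
Sellers receive Ps = 71 + 26 = 97; x' = 591 − 6·71 = 165.
Buyers' price falls by P* − Pb = 85 − 71 = 14; sellers' price rises by Ps − P* = 97 − 85 = 12.

Buyers gain $14 per unit; sellers gain $12 per unit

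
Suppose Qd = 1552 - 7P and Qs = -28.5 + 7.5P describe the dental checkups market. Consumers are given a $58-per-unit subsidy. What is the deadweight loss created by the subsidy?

Pre-subsidy: 1552 - 7P = -28.5 + 7.5P gives P* = 109, Q* = 789.
With the rebate, buyers effectively pay Pb = Ps − 58, where Ps is the price sellers receive.
Demand in terms of Ps becomes Qd = 1552 − 7(Ps − 58) = 1958 - 7Ps. Setting this equal to supply: 1958 - 7Ps = -28.5 + 7.5Ps, so Ps = 137.
Buyers pay Pb = 137 − 58 = 79; Q' = -28.5 + 7.5·137 = 999.
The subsidy expands output by 999 − 789 = 210 past the efficient level; on those units the gap between marginal cost and willingness to pay runs from 0 up to 58.
DWL = ½ × 58 × 210 = 6090.

Deadweight loss = $6090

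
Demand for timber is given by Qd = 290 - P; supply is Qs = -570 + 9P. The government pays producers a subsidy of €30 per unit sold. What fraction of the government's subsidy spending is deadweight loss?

DWL / government spending = 9/154

Pre-subsidy: 290 - P = -570 + 9P gives P* = 86, Q* = 204.
With the subsidy, sellers receive Ps = Pb + 30 for each unit, where Pb is the price buyers pay.
Supply in terms of Pb becomes Qs = -570 + 9(Pb + 30) = -300 + 9Pb. Setting this equal to demand: 290 - Pb = -300 + 9Pb, so Pb = 59.
Sellers receive Ps = 59 + 30 = 89; Q' = 290 − 1·59 = 231.
ΔCS = ½(204 + 231)(86 − 59) = 5872.5; ΔPS = ½(204 + 231)(89 − 86) = 652.5.
Government spending = 30 × 231 = 6930.
DWL = ½ × 30 × (231 − 204) = 405; fraction = 405 / 6930 = 9/154.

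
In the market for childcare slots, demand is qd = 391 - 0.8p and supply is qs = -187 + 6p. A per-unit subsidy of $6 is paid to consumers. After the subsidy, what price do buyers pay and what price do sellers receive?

Buyers pay 1355/17; sellers receive 1457/17

Pre-subsidy: 391 - 0.8p = -187 + 6p gives p* = 85, q* = 323.
With the rebate, buyers effectively pay pb = ps − 6, where ps is the price sellers receive.
Demand in terms of ps becomes qd = 391 − 0.8(ps − 6) = 395.8 - 0.8ps. Setting this equal to supply: 395.8 - 0.8ps = -187 + 6ps, so ps = 1457/17.
Buyers pay pb = 1457/17 − 6 = 1355/17; q' = -187 + 6·(1457/17) = 5563/17.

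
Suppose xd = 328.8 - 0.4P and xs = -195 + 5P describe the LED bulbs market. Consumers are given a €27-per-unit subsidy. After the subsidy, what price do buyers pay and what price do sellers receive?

Buyers pay €72; sellers receive €99

Pre-subsidy: 328.8 - 0.4P = -195 + 5P gives P* = 97, x* = 290.
With the rebate, buyers effectively pay Pb = Ps − 27, where Ps is the price sellers receive.
Demand in terms of Ps becomes xd = 328.8 − 0.4(Ps − 27) = 339.6 - 0.4Ps. Setting this equal to supply: 339.6 - 0.4Ps = -195 + 5Ps, so Ps = 99.
Buyers pay Pb = 99 − 27 = 72; x' = -195 + 5·99 = 300.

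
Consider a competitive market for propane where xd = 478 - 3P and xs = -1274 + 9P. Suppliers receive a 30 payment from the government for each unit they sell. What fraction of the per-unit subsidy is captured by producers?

Pre-subsidy: 478 - 3P = -1274 + 9P gives P* = 146, x* = 40.
With the subsidy, sellers receive Ps = Pb + 30 for each unit, where Pb is the price buyers pay.
Supply in terms of Pb becomes xs = -1274 + 9(Pb + 30) = -1004 + 9Pb. Setting this equal to demand: 478 - 3Pb = -1004 + 9Pb, so Pb = 123.5.
Sellers receive Ps = 123.5 + 30 = 153.5; x' = 478 − 3·123.5 = 107.5.
Buyers' price falls by P* − Pb = 146 − 123.5 = 22.5; sellers' price rises by Ps − P* = 153.5 − 146 = 7.5.
So producers capture 7.5/30 = 0.25 of each unit of subsidy.

Producer share = 0.25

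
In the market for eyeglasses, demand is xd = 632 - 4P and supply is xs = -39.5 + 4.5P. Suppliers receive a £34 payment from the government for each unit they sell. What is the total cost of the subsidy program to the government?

Pre-subsidy: 632 - 4P = -39.5 + 4.5P gives P* = 79, x* = 316.
With the subsidy, sellers receive Ps = Pb + 34 for each unit, where Pb is the price buyers pay.
Supply in terms of Pb becomes xs = -39.5 + 4.5(Pb + 34) = 113.5 + 4.5Pb. Setting this equal to demand: 632 - 4Pb = 113.5 + 4.5Pb, so Pb = 61.
Sellers receive Ps = 61 + 34 = 95; x' = 632 − 4·61 = 388.
Government outlay = subsidy × quantity = 34 × 388 = 13192.

Government cost = £13192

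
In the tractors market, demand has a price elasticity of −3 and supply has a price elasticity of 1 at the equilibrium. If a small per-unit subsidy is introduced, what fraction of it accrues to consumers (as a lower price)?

Consumer share = 0.25

For a small subsidy around the equilibrium, the benefit split depends on the relative slopes, which at a point are proportional to the elasticities.
Buyer share = εs/(εs + |εd|) = 1/(1 + 3) = 0.25; seller share = |εd|/(εs + |εd|) = 0.75.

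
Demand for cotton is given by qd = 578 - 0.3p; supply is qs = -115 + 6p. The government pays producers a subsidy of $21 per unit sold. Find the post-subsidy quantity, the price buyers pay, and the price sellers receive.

Pre-subsidy: 578 - 0.3p = -115 + 6p gives p* = 110, q* = 545.
With the subsidy, sellers receive ps = pb + 21 for each unit, where pb is the price buyers pay.
Supply in terms of pb becomes qs = -115 + 6(pb + 21) = 11 + 6pb. Setting this equal to demand: 578 - 0.3pb = 11 + 6pb, so pb = 90.
Sellers receive ps = 90 + 21 = 111; q' = 578 − 0.3·90 = 551.

q' = 551; buyers pay $90; sellers receive $111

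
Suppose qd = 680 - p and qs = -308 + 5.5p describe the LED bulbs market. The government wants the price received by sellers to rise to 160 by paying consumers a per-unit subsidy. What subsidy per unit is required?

At a seller price of 160, quantity supplied is -308 + 5.5·160 = 572.
Buyers absorb 572 only when they pay pb with 680 − 1·pb = 572, i.e. pb = 108.
s = ps − pb = 160 − 108 = 52.

Required subsidy s = 52 per unit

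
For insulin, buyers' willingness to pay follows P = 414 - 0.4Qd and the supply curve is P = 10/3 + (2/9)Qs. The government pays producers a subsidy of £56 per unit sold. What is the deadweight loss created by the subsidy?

Pre-subsidy: 414 - 0.4Q = 10/3 + (2/9)Q gives Q* = 660 and P* = 150.
With the subsidy, sellers receive Ps = Pb + 56 for each unit, where Pb is the price buyers pay.
On the curves, Pb = 414 - 0.4Q and Ps = 10/3 + (2/9)Q; the wedge Ps − Pb = 56 gives 10/3 + (2/9)Q − (414 - 0.4Q) = 56, so Q' = 750.
Then Pb = 414 − 0.4·750 = 114 and Ps = 10/3 + (2/9)·750 = 170.
The subsidy expands output by 750 − 660 = 90 past the efficient level; on those units the gap between marginal cost and willingness to pay runs from 0 up to 56.
DWL = ½ × 56 × 90 = 2520.

Deadweight loss = £2520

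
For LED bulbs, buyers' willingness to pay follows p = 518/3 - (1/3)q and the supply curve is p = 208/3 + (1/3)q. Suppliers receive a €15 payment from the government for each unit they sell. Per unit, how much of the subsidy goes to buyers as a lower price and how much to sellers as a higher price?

Pre-subsidy: 518/3 - (1/3)q = 208/3 + (1/3)q gives q* = 155 and p* = 121.
With the subsidy, sellers receive ps = pb + 15 for each unit, where pb is the price buyers pay.
On the curves, pb = 518/3 - (1/3)q and ps = 208/3 + (1/3)q; the wedge ps − pb = 15 gives 208/3 + (1/3)q − (518/3 - (1/3)q) = 15, so q' = 177.5.
Then pb = 518/3 − (1/3)·177.5 = 113.5 and ps = 208/3 + (1/3)·177.5 = 128.5.
Buyers' price falls by p* − pb = 121 − 113.5 = 7.5; sellers' price rises by ps − p* = 128.5 − 121 = 7.5.

Buyers gain €7.5 per unit; sellers gain €7.5 per unit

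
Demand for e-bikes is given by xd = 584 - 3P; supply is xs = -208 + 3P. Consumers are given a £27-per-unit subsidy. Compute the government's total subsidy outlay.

Pre-subsidy: 584 - 3P = -208 + 3P gives P* = 132, x* = 188.
With the rebate, buyers effectively pay Pb = Ps − 27, where Ps is the price sellers receive.
Demand in terms of Ps becomes xd = 584 − 3(Ps − 27) = 665 - 3Ps. Setting this equal to supply: 665 - 3Ps = -208 + 3Ps, so Ps = 145.5.
Buyers pay Pb = 145.5 − 27 = 118.5; x' = -208 + 3·145.5 = 228.5.
Government outlay = subsidy × quantity = 27 × 228.5 = 6169.5.

Government cost = £6169.5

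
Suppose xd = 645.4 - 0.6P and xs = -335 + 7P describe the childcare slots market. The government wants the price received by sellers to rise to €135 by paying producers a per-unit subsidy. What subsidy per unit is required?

Required subsidy s = €76 per unit

At a seller price of 135, quantity supplied is -335 + 7·135 = 610.
Buyers absorb 610 only when they pay Pb with 645.4 − 0.6·Pb = 610, i.e. Pb = 59.
s = Ps − Pb = 135 − 59 = 76.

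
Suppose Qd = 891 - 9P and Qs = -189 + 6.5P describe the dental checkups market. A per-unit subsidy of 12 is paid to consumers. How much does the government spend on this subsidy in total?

Government cost = 115020/31

Pre-subsidy: 891 - 9P = -189 + 6.5P gives P* = 2160/31, Q* = 8181/31.
With the rebate, buyers effectively pay Pb = Ps − 12, where Ps is the price sellers receive.
Demand in terms of Ps becomes Qd = 891 − 9(Ps − 12) = 999 - 9Ps. Setting this equal to supply: 999 - 9Ps = -189 + 6.5Ps, so Ps = 2376/31.
Buyers pay Pb = 2376/31 − 12 = 2004/31; Q' = -189 + 6.5·(2376/31) = 9585/31.
Government outlay = subsidy × quantity = 12 × 9585/31 = 115020/31.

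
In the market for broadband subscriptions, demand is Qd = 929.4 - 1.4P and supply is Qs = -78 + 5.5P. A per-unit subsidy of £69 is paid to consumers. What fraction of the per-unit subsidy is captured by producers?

Pre-subsidy: 929.4 - 1.4P = -78 + 5.5P gives P* = 146, Q* = 725.
With the rebate, buyers effectively pay Pb = Ps − 69, where Ps is the price sellers receive.
Demand in terms of Ps becomes Qd = 929.4 − 1.4(Ps − 69) = 1026 - 1.4Ps. Setting this equal to supply: 1026 - 1.4Ps = -78 + 5.5Ps, so Ps = 160.
Buyers pay Pb = 160 − 69 = 91; Q' = -78 + 5.5·160 = 802.
Buyers' price falls by P* − Pb = 146 − 91 = 55; sellers' price rises by Ps − P* = 160 − 146 = 14.
So producers capture 14/69 = 14/69 of each unit of subsidy.

Producer share = 14/69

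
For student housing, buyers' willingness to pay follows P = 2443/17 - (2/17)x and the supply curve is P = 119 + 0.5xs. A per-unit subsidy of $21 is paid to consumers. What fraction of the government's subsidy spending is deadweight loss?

Pre-subsidy: 2443/17 - (2/17)x = 119 + 0.5x gives x* = 40 and P* = 139.
With the rebate, buyers effectively pay Pb = Ps − 21, where Ps is the price sellers receive.
On the curves, Pb = 2443/17 - (2/17)x and Ps = 119 + 0.5x; the wedge Ps − Pb = 21 gives 119 + 0.5x − (2443/17 - (2/17)x) = 21, so x' = 74.
Then Pb = 2443/17 − (2/17)·74 = 135 and Ps = 119 + 0.5·74 = 156.
ΔCS = ½(40 + 74)(139 − 135) = 228; ΔPS = ½(40 + 74)(156 − 139) = 969.
Government spending = 21 × 74 = 1554.
DWL = ½ × 21 × (74 − 40) = 357; fraction = 357 / 1554 = 17/74.

DWL / government spending = 17/74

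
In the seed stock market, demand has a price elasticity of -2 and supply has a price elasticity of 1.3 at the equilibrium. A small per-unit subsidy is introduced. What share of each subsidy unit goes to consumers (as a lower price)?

For a small subsidy around the equilibrium, the benefit split depends on the relative slopes, which at a point are proportional to the elasticities.
Buyer share = εs/(εs + |εd|) = 1.3/(1.3 + 2) = 13/33; seller share = |εd|/(εs + |εd|) = 20/33.

Consumer share = 13/33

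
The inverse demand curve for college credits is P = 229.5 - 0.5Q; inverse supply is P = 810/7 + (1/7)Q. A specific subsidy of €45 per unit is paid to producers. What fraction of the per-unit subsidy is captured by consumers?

Consumer share = 7/9

Pre-subsidy: 229.5 - 0.5Q = 810/7 + (1/7)Q gives Q* = 177 and P* = 141.
With the subsidy, sellers receive Ps = Pb + 45 for each unit, where Pb is the price buyers pay.
On the curves, Pb = 229.5 - 0.5Q and Ps = 810/7 + (1/7)Q; the wedge Ps − Pb = 45 gives 810/7 + (1/7)Q − (229.5 - 0.5Q) = 45, so Q' = 247.
Then Pb = 229.5 − 0.5·247 = 106 and Ps = 810/7 + (1/7)·247 = 151.
Buyers' price falls by P* − Pb = 141 − 106 = 35; sellers' price rises by Ps − P* = 151 − 141 = 10.
So consumers capture 35/45 = 7/9 of each unit of subsidy.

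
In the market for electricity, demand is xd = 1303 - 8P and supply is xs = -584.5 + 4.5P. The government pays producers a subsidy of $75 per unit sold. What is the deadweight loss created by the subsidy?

Pre-subsidy: 1303 - 8P = -584.5 + 4.5P gives P* = 151, x* = 95.
With the subsidy, sellers receive Ps = Pb + 75 for each unit, where Pb is the price buyers pay.
Supply in terms of Pb becomes xs = -584.5 + 4.5(Pb + 75) = -247 + 4.5Pb. Setting this equal to demand: 1303 - 8Pb = -247 + 4.5Pb, so Pb = 124.
Sellers receive Ps = 124 + 75 = 199; x' = 1303 − 8·124 = 311.
The subsidy expands output by 311 − 95 = 216 past the efficient level; on those units the gap between marginal cost and willingness to pay runs from 0 up to 75.
DWL = ½ × 75 × 216 = 8100.

Deadweight loss = $8100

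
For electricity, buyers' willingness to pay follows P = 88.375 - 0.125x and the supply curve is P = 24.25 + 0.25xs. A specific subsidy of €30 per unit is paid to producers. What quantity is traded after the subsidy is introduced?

Pre-subsidy: 88.375 - 0.125x = 24.25 + 0.25x gives x* = 171 and P* = 67.
With the subsidy, sellers receive Ps = Pb + 30 for each unit, where Pb is the price buyers pay.
On the curves, Pb = 88.375 - 0.125x and Ps = 24.25 + 0.25x; the wedge Ps − Pb = 30 gives 24.25 + 0.25x − (88.375 - 0.125x) = 30, so x' = 251.
Then Pb = 88.375 − 0.125·251 = 57 and Ps = 24.25 + 0.25·251 = 87.

x' = 251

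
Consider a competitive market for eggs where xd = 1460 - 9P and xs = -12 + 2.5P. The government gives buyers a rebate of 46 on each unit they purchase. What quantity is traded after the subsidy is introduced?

x' = 398

Pre-subsidy: 1460 - 9P = -12 + 2.5P gives P* = 128, x* = 308.
With the rebate, buyers effectively pay Pb = Ps − 46, where Ps is the price sellers receive.
Demand in terms of Ps becomes xd = 1460 − 9(Ps − 46) = 1874 - 9Ps. Setting this equal to supply: 1874 - 9Ps = -12 + 2.5Ps, so Ps = 164.
Buyers pay Pb = 164 − 46 = 118; x' = -12 + 2.5·164 = 398.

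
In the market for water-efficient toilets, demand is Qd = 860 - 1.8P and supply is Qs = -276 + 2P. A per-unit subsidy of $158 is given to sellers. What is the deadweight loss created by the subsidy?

Pre-subsidy: 860 - 1.8P = -276 + 2P gives P* = 5680/19, Q* = 6116/19.
With the subsidy, sellers receive Ps = Pb + 158 for each unit, where Pb is the price buyers pay.
Supply in terms of Pb becomes Qs = -276 + 2(Pb + 158) = 40 + 2Pb. Setting this equal to demand: 860 - 1.8Pb = 40 + 2Pb, so Pb = 4100/19.
Sellers receive Ps = 4100/19 + 158 = 7102/19; Q' = 860 − 1.8·(4100/19) = 8960/19.
The subsidy expands output by 8960/19 − 6116/19 = 2844/19 past the efficient level; on those units the gap between marginal cost and willingness to pay runs from 0 up to 158.
DWL = ½ × 158 × 2844/19 = 224676/19.

Deadweight loss = 224676/19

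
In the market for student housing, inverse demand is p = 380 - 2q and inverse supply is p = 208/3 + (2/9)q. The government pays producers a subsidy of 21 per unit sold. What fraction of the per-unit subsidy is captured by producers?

Pre-subsidy: 380 - 2q = 208/3 + (2/9)q gives q* = 139.8 and p* = 100.4.
With the subsidy, sellers receive ps = pb + 21 for each unit, where pb is the price buyers pay.
On the curves, pb = 380 - 2q and ps = 208/3 + (2/9)q; the wedge ps − pb = 21 gives 208/3 + (2/9)q − (380 - 2q) = 21, so q' = 149.25.
Then pb = 380 − 2·149.25 = 81.5 and ps = 208/3 + (2/9)·149.25 = 102.5.
Buyers' price falls by p* − pb = 100.4 − 81.5 = 18.9; sellers' price rises by ps − p* = 102.5 − 100.4 = 2.1.
So producers capture 2.1/21 = 0.1 of each unit of subsidy.

Producer share = 0.1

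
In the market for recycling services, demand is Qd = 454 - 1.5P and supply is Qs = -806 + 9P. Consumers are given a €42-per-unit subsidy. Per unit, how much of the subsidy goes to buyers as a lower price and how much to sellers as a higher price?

Pre-subsidy: 454 - 1.5P = -806 + 9P gives P* = 120, Q* = 274.
With the rebate, buyers effectively pay Pb = Ps − 42, where Ps is the price sellers receive.
Demand in terms of Ps becomes Qd = 454 − 1.5(Ps − 42) = 517 - 1.5Ps. Setting this equal to supply: 517 - 1.5Ps = -806 + 9Ps, so Ps = 126.
Buyers pay Pb = 126 − 42 = 84; Q' = -806 + 9·126 = 328.
Buyers' price falls by P* − Pb = 120 − 84 = 36; sellers' price rises by Ps − P* = 126 − 120 = 6.

Buyers gain €36 per unit; sellers gain €6 per unit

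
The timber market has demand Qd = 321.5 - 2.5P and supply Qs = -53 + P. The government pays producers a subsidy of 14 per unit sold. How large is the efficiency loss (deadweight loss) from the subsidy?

Pre-subsidy: 321.5 - 2.5P = -53 + P gives P* = 107, Q* = 54.
With the subsidy, sellers receive Ps = Pb + 14 for each unit, where Pb is the price buyers pay.
Supply in terms of Pb becomes Qs = -53 + 1(Pb + 14) = -39 + Pb. Setting this equal to demand: 321.5 - 2.5Pb = -39 + Pb, so Pb = 103.
Sellers receive Ps = 103 + 14 = 117; Q' = 321.5 − 2.5·103 = 64.
The subsidy expands output by 64 − 54 = 10 past the efficient level; on those units the gap between marginal cost and willingness to pay runs from 0 up to 14.
DWL = ½ × 14 × 10 = 70.

Deadweight loss = 70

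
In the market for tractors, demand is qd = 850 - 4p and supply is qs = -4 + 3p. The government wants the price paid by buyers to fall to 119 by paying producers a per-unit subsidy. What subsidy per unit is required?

Required subsidy s = 7 per unit

At a buyer price of 119, quantity demanded is 850 − 4·119 = 374.
Sellers supply 374 only when they receive ps with -4 + 3·ps = 374, i.e. ps = 126.
s = ps − pb = 126 − 119 = 7.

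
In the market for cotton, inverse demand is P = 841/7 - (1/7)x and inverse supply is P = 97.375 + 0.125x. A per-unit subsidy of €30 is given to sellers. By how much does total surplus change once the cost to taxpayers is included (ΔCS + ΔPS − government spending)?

Pre-subsidy: 841/7 - (1/7)x = 97.375 + 0.125x gives x* = 85 and P* = 108.
With the subsidy, sellers receive Ps = Pb + 30 for each unit, where Pb is the price buyers pay.
On the curves, Pb = 841/7 - (1/7)x and Ps = 97.375 + 0.125x; the wedge Ps − Pb = 30 gives 97.375 + 0.125x − (841/7 - (1/7)x) = 30, so x' = 197.
Then Pb = 841/7 − (1/7)·197 = 92 and Ps = 97.375 + 0.125·197 = 122.
ΔCS = ½(85 + 197)(108 − 92) = 2256; ΔPS = ½(85 + 197)(122 − 108) = 1974.
Government spending = 30 × 197 = 5910.
Net change = 2256 + 1974 − 5910 = -1680. The loss equals the DWL triangle ½·30·112.

Net change in total surplus = -€1680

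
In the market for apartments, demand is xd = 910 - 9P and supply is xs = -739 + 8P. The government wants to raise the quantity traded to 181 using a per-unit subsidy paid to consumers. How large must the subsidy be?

At x = 181, invert demand for the buyer price: Pb = (910 − 181)/9 = 81; invert supply for the seller price: Ps = (181 − (-739))/8 = 115.
The subsidy must fill the gap: s = Ps − Pb = 115 − 81 = 34.

Required subsidy s = 34 per unit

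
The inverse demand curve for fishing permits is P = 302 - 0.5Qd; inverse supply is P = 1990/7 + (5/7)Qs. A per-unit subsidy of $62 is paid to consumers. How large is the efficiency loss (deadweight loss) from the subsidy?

Pre-subsidy: 302 - 0.5Q = 1990/7 + (5/7)Q gives Q* = 248/17 and P* = 5010/17.
With the rebate, buyers effectively pay Pb = Ps − 62, where Ps is the price sellers receive.
On the curves, Pb = 302 - 0.5Q and Ps = 1990/7 + (5/7)Q; the wedge Ps − Pb = 62 gives 1990/7 + (5/7)Q − (302 - 0.5Q) = 62, so Q' = 1116/17.
Then Pb = 302 − 0.5·(1116/17) = 4576/17 and Ps = 1990/7 + (5/7)·(1116/17) = 5630/17.
The subsidy expands output by 1116/17 − 248/17 = 868/17 past the efficient level; on those units the gap between marginal cost and willingness to pay runs from 0 up to 62.
DWL = ½ × 62 × 868/17 = 26908/17.

Deadweight loss = 26908/17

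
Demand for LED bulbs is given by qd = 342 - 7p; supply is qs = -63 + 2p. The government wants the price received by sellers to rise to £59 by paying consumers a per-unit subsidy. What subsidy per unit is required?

Required subsidy s = £18 per unit

At a seller price of 59, quantity supplied is -63 + 2·59 = 55.
Buyers absorb 55 only when they pay pb with 342 − 7·pb = 55, i.e. pb = 41.
s = ps − pb = 59 − 41 = 18.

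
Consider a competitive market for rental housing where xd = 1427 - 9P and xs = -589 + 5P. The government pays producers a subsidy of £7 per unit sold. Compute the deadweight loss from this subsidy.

Pre-subsidy: 1427 - 9P = -589 + 5P gives P* = 144, x* = 131.
With the subsidy, sellers receive Ps = Pb + 7 for each unit, where Pb is the price buyers pay.
Supply in terms of Pb becomes xs = -589 + 5(Pb + 7) = -554 + 5Pb. Setting this equal to demand: 1427 - 9Pb = -554 + 5Pb, so Pb = 141.5.
Sellers receive Ps = 141.5 + 7 = 148.5; x' = 1427 − 9·141.5 = 153.5.
The subsidy expands output by 153.5 − 131 = 22.5 past the efficient level; on those units the gap between marginal cost and willingness to pay runs from 0 up to 7.
DWL = ½ × 7 × 22.5 = 78.75.

Deadweight loss = £78.75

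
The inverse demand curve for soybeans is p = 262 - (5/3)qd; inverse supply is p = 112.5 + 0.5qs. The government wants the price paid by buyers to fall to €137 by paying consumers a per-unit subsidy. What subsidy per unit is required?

At a buyer price of 137, quantity demanded is 157.2 − 0.6·137 = 75.
Sellers supply 75 only when they receive ps = 112.5 + 0.5·75 = 150.
s = ps − pb = 150 − 137 = 13.

Required subsidy s = €13 per unit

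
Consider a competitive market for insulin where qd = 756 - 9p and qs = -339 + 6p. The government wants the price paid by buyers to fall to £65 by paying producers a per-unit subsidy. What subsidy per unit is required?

Required subsidy s = £20 per unit

At a buyer price of 65, quantity demanded is 756 − 9·65 = 171.
Sellers supply 171 only when they receive ps with -339 + 6·ps = 171, i.e. ps = 85.
s = ps − pb = 85 − 65 = 20.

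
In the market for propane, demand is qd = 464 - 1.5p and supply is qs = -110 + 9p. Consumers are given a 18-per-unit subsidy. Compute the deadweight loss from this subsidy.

Pre-subsidy: 464 - 1.5p = -110 + 9p gives p* = 164/3, q* = 382.
With the rebate, buyers effectively pay pb = ps − 18, where ps is the price sellers receive.
Demand in terms of ps becomes qd = 464 − 1.5(ps − 18) = 491 - 1.5ps. Setting this equal to supply: 491 - 1.5ps = -110 + 9ps, so ps = 1202/21.
Buyers pay pb = 1202/21 − 18 = 824/21; q' = -110 + 9·(1202/21) = 2836/7.
The subsidy expands output by 2836/7 − 382 = 162/7 past the efficient level; on those units the gap between marginal cost and willingness to pay runs from 0 up to 18.
DWL = ½ × 18 × 162/7 = 1458/7.

Deadweight loss = 1458/7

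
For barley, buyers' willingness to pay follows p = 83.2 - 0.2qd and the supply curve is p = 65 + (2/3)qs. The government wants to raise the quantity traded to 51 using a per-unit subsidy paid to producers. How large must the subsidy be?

At q = 51, from the demand curve buyers pay pb = 83.2 − 0.2·51 = 73; from the supply curve sellers need ps = 65 + (2/3)·51 = 99.
The subsidy must fill the gap: s = ps − pb = 99 − 73 = 26.

Required subsidy s = 26 per unit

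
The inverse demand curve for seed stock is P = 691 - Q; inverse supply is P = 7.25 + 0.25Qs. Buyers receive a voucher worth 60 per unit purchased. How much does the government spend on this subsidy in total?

Pre-subsidy: 691 - Q = 7.25 + 0.25Q gives Q* = 547 and P* = 144.
With the rebate, buyers effectively pay Pb = Ps − 60, where Ps is the price sellers receive.
On the curves, Pb = 691 - Q and Ps = 7.25 + 0.25Q; the wedge Ps − Pb = 60 gives 7.25 + 0.25Q − (691 - Q) = 60, so Q' = 595.
Then Pb = 691 − 1·595 = 96 and Ps = 7.25 + 0.25·595 = 156.
Government outlay = subsidy × quantity = 60 × 595 = 35700.

Government cost = 35700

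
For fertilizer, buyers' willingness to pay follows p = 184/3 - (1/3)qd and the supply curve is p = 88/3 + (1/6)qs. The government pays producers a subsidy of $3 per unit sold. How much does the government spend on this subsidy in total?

Pre-subsidy: 184/3 - (1/3)q = 88/3 + (1/6)q gives q* = 64 and p* = 40.
With the subsidy, sellers receive ps = pb + 3 for each unit, where pb is the price buyers pay.
On the curves, pb = 184/3 - (1/3)q and ps = 88/3 + (1/6)q; the wedge ps − pb = 3 gives 88/3 + (1/6)q − (184/3 - (1/3)q) = 3, so q' = 70.
Then pb = 184/3 − (1/3)·70 = 38 and ps = 88/3 + (1/6)·70 = 41.
Government outlay = subsidy × quantity = 3 × 70 = 210.

Government cost = $210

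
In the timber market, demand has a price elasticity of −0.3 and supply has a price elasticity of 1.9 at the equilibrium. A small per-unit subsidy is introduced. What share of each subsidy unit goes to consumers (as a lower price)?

For a small subsidy around the equilibrium, the benefit split depends on the relative slopes, which at a point are proportional to the elasticities.
Buyer share = εs/(εs + |εd|) = 1.9/(1.9 + 0.3) = 19/22; seller share = |εd|/(εs + |εd|) = 3/22.

Consumer share = 19/22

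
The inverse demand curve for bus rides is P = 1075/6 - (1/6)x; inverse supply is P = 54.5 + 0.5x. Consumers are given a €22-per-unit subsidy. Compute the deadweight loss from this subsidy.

Deadweight loss = €363

Pre-subsidy: 1075/6 - (1/6)x = 54.5 + 0.5x gives x* = 187 and P* = 148.
With the rebate, buyers effectively pay Pb = Ps − 22, where Ps is the price sellers receive.
On the curves, Pb = 1075/6 - (1/6)x and Ps = 54.5 + 0.5x; the wedge Ps − Pb = 22 gives 54.5 + 0.5x − (1075/6 - (1/6)x) = 22, so x' = 220.
Then Pb = 1075/6 − (1/6)·220 = 142.5 and Ps = 54.5 + 0.5·220 = 164.5.
The subsidy expands output by 220 − 187 = 33 past the efficient level; on those units the gap between marginal cost and willingness to pay runs from 0 up to 22.
DWL = ½ × 22 × 33 = 363.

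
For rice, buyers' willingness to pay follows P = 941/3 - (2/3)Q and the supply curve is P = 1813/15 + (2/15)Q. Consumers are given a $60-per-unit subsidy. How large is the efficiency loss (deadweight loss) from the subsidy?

Deadweight loss = $2250

Pre-subsidy: 941/3 - (2/3)Q = 1813/15 + (2/15)Q gives Q* = 241 and P* = 153.
With the rebate, buyers effectively pay Pb = Ps − 60, where Ps is the price sellers receive.
On the curves, Pb = 941/3 - (2/3)Q and Ps = 1813/15 + (2/15)Q; the wedge Ps − Pb = 60 gives 1813/15 + (2/15)Q − (941/3 - (2/3)Q) = 60, so Q' = 316.
Then Pb = 941/3 − (2/3)·316 = 103 and Ps = 1813/15 + (2/15)·316 = 163.
The subsidy expands output by 316 − 241 = 75 past the efficient level; on those units the gap between marginal cost and willingness to pay runs from 0 up to 60.
DWL = ½ × 60 × 75 = 2250.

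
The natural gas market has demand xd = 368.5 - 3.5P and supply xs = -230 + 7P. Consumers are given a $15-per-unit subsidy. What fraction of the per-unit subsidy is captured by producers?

Pre-subsidy: 368.5 - 3.5P = -230 + 7P gives P* = 57, x* = 169.
With the rebate, buyers effectively pay Pb = Ps − 15, where Ps is the price sellers receive.
Demand in terms of Ps becomes xd = 368.5 − 3.5(Ps − 15) = 421 - 3.5Ps. Setting this equal to supply: 421 - 3.5Ps = -230 + 7Ps, so Ps = 62.
Buyers pay Pb = 62 − 15 = 47; x' = -230 + 7·62 = 204.
Buyers' price falls by P* − Pb = 57 − 47 = 10; sellers' price rises by Ps − P* = 62 − 57 = 5.
So producers capture 5/15 = 1/3 of each unit of subsidy.

Producer share = 1/3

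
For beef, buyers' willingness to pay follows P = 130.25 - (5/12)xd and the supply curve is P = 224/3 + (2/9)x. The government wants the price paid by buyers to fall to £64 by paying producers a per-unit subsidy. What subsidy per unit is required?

Required subsidy s = £46 per unit

At a buyer price of 64, quantity demanded is 312.6 − 2.4·64 = 159.
Sellers supply 159 only when they receive Ps = 224/3 + (2/9)·159 = 110.
s = Ps − Pb = 110 − 64 = 46.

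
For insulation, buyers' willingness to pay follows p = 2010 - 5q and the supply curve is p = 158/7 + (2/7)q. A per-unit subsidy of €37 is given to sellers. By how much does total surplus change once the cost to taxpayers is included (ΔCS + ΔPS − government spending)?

Net change in total surplus = -€129.5

Pre-subsidy: 2010 - 5q = 158/7 + (2/7)q gives q* = 376 and p* = 130.
With the subsidy, sellers receive ps = pb + 37 for each unit, where pb is the price buyers pay.
On the curves, pb = 2010 - 5q and ps = 158/7 + (2/7)q; the wedge ps − pb = 37 gives 158/7 + (2/7)q − (2010 - 5q) = 37, so q' = 383.
Then pb = 2010 − 5·383 = 95 and ps = 158/7 + (2/7)·383 = 132.
ΔCS = ½(376 + 383)(130 − 95) = 13282.5; ΔPS = ½(376 + 383)(132 − 130) = 759.
Government spending = 37 × 383 = 14171.
Net change = 13282.5 + 759 − 14171 = -129.5. The loss equals the DWL triangle ½·37·7.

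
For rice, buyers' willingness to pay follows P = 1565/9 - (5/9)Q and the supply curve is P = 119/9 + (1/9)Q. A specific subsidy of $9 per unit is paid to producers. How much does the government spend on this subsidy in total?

Pre-subsidy: 1565/9 - (5/9)Q = 119/9 + (1/9)Q gives Q* = 241 and P* = 40.
With the subsidy, sellers receive Ps = Pb + 9 for each unit, where Pb is the price buyers pay.
On the curves, Pb = 1565/9 - (5/9)Q and Ps = 119/9 + (1/9)Q; the wedge Ps − Pb = 9 gives 119/9 + (1/9)Q − (1565/9 - (5/9)Q) = 9, so Q' = 254.5.
Then Pb = 1565/9 − (5/9)·254.5 = 32.5 and Ps = 119/9 + (1/9)·254.5 = 41.5.
Government outlay = subsidy × quantity = 9 × 254.5 = 2290.5.

Government cost = $2290.5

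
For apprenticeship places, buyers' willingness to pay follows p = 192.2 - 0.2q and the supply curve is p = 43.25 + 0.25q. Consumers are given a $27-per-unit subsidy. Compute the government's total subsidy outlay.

Government cost = $10557

Pre-subsidy: 192.2 - 0.2q = 43.25 + 0.25q gives q* = 331 and p* = 126.
With the rebate, buyers effectively pay pb = ps − 27, where ps is the price sellers receive.
On the curves, pb = 192.2 - 0.2q and ps = 43.25 + 0.25q; the wedge ps − pb = 27 gives 43.25 + 0.25q − (192.2 - 0.2q) = 27, so q' = 391.
Then pb = 192.2 − 0.2·391 = 114 and ps = 43.25 + 0.25·391 = 141.
Government outlay = subsidy × quantity = 27 × 391 = 10557.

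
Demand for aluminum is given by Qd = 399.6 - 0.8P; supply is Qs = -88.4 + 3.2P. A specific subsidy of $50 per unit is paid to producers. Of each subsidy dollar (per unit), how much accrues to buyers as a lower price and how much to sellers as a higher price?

Buyers gain $40 per unit; sellers gain $10 per unit

Pre-subsidy: 399.6 - 0.8P = -88.4 + 3.2P gives P* = 122, Q* = 302.
With the subsidy, sellers receive Ps = Pb + 50 for each unit, where Pb is the price buyers pay.
Supply in terms of Pb becomes Qs = -88.4 + 3.2(Pb + 50) = 71.6 + 3.2Pb. Setting this equal to demand: 399.6 - 0.8Pb = 71.6 + 3.2Pb, so Pb = 82.
Sellers receive Ps = 82 + 50 = 132; Q' = 399.6 − 0.8·82 = 334.
Buyers' price falls by P* − Pb = 122 − 82 = 40; sellers' price rises by Ps − P* = 132 − 122 = 10.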